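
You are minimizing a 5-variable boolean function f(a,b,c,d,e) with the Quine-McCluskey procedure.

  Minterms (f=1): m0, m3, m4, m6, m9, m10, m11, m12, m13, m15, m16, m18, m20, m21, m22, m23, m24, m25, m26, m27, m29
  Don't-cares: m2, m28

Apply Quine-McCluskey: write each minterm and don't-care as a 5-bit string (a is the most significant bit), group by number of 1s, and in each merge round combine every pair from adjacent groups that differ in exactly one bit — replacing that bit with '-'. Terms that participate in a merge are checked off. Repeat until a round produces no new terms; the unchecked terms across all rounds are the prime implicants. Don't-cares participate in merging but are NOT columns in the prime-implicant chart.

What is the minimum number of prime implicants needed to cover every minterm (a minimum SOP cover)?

6

[col 0] 00000*, 00010*, 00011*, 00100*, 00110*, 01001*, 01010*, 01011*, 01100*, 01101*, 01111*, 10000*, 10010*, 10100*, 10101*, 10110*, 10111*, 11000*, 11001*, 11010*, 11011*, 11100*, 11101*
[col 1] -0000*, -0010*, -0100*, -0110*, -1001*, -1010*, -1011*, -1100*, -1101*, 0-010*, 0-011*, 0-100*, 00-00*, 00-10*, 000-0*, 0001-*, 001-0*, 01-01*, 01-11*, 010-1*, 0101-*, 011-1*, 0110-*, 1-000*, 1-010*, 1-100*, 1-101*, 10-00*, 10-10*, 100-0*, 101-0*, 101-1*, 1010-*, 1011-*, 11-00*, 11-01*, 110-0*, 110-1*, 1100-*, 1101-*, 1110-*
[col 2] --010, --100, -0-00*, -0-10*, -00-0*, -01-0*, -1-01, -10-1, -101-, -110-, 0-01-, 00--0*, 01--1, 1--00, 1-0-0, 1-10-, 10--0*, 101--, 11-0-, 110--
[col 3] -0--0
Prime implicants: --010, --100, -0--0, -1-01, -10-1, -101-, -110-, 0-01-, 01--1, 1--00, 1-0-0, 1-10-, 101--, 11-0-, 110--
PI chart (minterm → PIs covering it):
  0 | -0--0  (sole → essential)
  3 | 0-01-  (sole → essential)
  4 | --100,-0--0
  6 | -0--0  (sole → essential)
  9 | -1-01,-10-1,01--1
  10 | --010,-101-,0-01-
  11 | -10-1,-101-,0-01-,01--1
  12 | --100,-110-
  13 | -1-01,-110-,01--1
  15 | 01--1  (sole → essential)
  16 | -0--0,1--00,1-0-0
  18 | --010,-0--0,1-0-0
  20 | --100,-0--0,1--00,1-10-,101--
  21 | 1-10-,101--
  22 | -0--0,101--
  23 | 101--  (sole → essential)
  24 | 1--00,1-0-0,11-0-,110--
  25 | -1-01,-10-1,11-0-,110--
  26 | --010,-101-,1-0-0,110--
  27 | -10-1,-101-,110--
  29 | -1-01,-110-,1-10-,11-0-
Essential prime implicants: -0--0, 0-01-, 01--1, 101--
Petrick residual → -110-, 110--
Minimum SOP uses 6 PIs: b'e' + bcd' + a'c'd + a'be + ab'c + abc'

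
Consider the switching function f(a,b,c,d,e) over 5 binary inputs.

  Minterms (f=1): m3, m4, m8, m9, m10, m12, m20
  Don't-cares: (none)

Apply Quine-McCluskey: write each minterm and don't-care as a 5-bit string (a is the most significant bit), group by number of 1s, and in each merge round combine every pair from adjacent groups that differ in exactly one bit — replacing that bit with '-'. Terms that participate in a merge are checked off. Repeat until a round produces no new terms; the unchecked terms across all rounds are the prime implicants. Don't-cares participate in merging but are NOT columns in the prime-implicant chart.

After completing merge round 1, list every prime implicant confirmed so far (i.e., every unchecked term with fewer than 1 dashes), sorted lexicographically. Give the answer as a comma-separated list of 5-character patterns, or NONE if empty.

Round 0: 00011 00100✓ 01000✓ 01001✓ 01010✓ 01100✓ 10100✓
Round 1: -0100 0-100 01-00 010-0 0100-
PIs = {-0100, 0-100, 00011, 01-00, 010-0, 0100-}

00011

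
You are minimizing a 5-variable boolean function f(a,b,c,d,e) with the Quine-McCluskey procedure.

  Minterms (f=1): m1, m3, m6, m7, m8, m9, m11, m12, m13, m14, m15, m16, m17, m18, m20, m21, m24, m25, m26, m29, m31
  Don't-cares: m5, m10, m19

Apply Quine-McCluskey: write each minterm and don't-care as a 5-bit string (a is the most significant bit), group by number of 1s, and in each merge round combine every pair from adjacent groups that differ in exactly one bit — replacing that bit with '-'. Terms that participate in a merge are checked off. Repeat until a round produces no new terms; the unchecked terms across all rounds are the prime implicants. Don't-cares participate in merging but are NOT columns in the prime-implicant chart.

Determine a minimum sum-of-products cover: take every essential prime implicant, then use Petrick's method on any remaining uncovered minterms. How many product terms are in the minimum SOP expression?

7

size-2^0 implicants → 00001(✓)  00011(✓)  00101(✓)  00110(✓)  00111(✓)  01000(✓)  01001(✓)  01010(✓)  01011(✓)  01100(✓)  01101(✓)  01110(✓)  01111(✓)  10000(✓)  10001(✓)  10010(✓)  10011(✓)  10100(✓)  10101(✓)  11000(✓)  11001(✓)  11010(✓)  11101(✓)  11111(✓)
size-2^1 implicants → -0001(✓)  -0011(✓)  -0101(✓)  -1000(✓)  -1001(✓)  -1010(✓)  -1101(✓)  -1111(✓)  0-001(✓)  0-011(✓)  0-101(✓)  0-110(✓)  0-111(✓)  00-01(✓)  00-11(✓)  000-1(✓)  001-1(✓)  0011-(✓)  01-00(✓)  01-01(✓)  01-10(✓)  01-11(✓)  010-0(✓)  010-1(✓)  0100-(✓)  0101-(✓)  011-0(✓)  011-1(✓)  0110-(✓)  0111-(✓)  1-000(✓)  1-001(✓)  1-010(✓)  1-101(✓)  10-00(✓)  10-01(✓)  100-0(✓)  100-1(✓)  1000-(✓)  1001-(✓)  1010-(✓)  11-01(✓)  110-0(✓)  1100-(✓)  111-1(✓)
size-2^2 implicants → --001(✓)  --101(✓)  -0-01(✓)  -00-1  -1-01(✓)  -10-0  -100-  -11-1  0--01(✓)  0--11(✓)  0-0-1(✓)  0-1-1(✓)  0-11-  00--1(✓)  01--0(✓)  01--1(✓)  01-0-(✓)  01-1-(✓)  010--(✓)  011--(✓)  1--01(✓)  1-0-0  1-00-  10-0-  100--
size-2^3 implicants → ---01  0---1  01---
Unchecked terms (primes): ---01, -00-1, -10-0, -100-, -11-1, 0---1, 0-11-, 01---, 1-0-0, 1-00-, 10-0-, 100--
Minterm coverage:
  m1 ⊆ ---01,-00-1,0---1
  m3 ⊆ -00-1,0---1
  m6 ⊆ 0-11- [E]
  m7 ⊆ 0---1,0-11-
  m8 ⊆ -10-0,-100-,01---
  m9 ⊆ ---01,-100-,0---1,01---
  m11 ⊆ 0---1,01---
  m12 ⊆ 01--- [E]
  m13 ⊆ ---01,-11-1,0---1,01---
  m14 ⊆ 0-11-,01---
  m15 ⊆ -11-1,0---1,0-11-,01---
  m16 ⊆ 1-0-0,1-00-,10-0-,100--
  m17 ⊆ ---01,-00-1,1-00-,10-0-,100--
  m18 ⊆ 1-0-0,100--
  m20 ⊆ 10-0- [E]
  m21 ⊆ ---01,10-0-
  m24 ⊆ -10-0,-100-,1-0-0,1-00-
  m25 ⊆ ---01,-100-,1-00-
  m26 ⊆ -10-0,1-0-0
  m29 ⊆ ---01,-11-1
  m31 ⊆ -11-1 [E]
E = {-11-1, 0-11-, 01---, 10-0-}
Petrick residual → ---01, -00-1, 1-0-0
Cover = d'e + b'c'e + bce + a'cd + a'b + ac'e' + ab'd'  |cover|=7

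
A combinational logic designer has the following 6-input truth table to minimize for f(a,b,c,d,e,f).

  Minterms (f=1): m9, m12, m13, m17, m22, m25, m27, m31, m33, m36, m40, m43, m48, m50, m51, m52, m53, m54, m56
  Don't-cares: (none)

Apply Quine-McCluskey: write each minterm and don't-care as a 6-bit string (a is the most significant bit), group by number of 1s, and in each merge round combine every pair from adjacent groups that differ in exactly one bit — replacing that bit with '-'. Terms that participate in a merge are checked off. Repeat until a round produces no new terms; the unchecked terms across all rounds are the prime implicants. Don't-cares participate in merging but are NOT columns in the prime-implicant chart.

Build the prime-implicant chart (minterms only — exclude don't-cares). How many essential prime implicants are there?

Round 0: 001001✓ 001100✓ 001101✓ 010001✓ 010110✓ 011001✓ 011011✓ 011111✓ 100001 100100✓ 101000✓ 101011 110000✓ 110010✓ 110011✓ 110100✓ 110101✓ 110110✓ 111000✓
Round 1: -10110 0-1001 001-01 00110- 01-001 011-11 0110-1 1-0100 1-1000 11-000 110-00✓ 110-10✓ 1100-0✓ 11001- 1101-0✓ 11010-
Round 2: 110--0
PIs = {-10110, 0-1001, 001-01, 00110-, 01-001, 011-11, 0110-1, 1-0100, 1-1000, 100001, 101011, 11-000, 110--0, 11001-, 11010-}
Coverage chart:
  m9: 0-1001,001-01
  m12: 00110- ←essential
  m13: 001-01,00110-
  m17: 01-001 ←essential
  m22: -10110 ←essential
  m25: 0-1001,01-001,0110-1
  m27: 011-11,0110-1
  m31: 011-11 ←essential
  m33: 100001 ←essential
  m36: 1-0100 ←essential
  m40: 1-1000 ←essential
  m43: 101011 ←essential
  m48: 11-000,110--0
  m50: 110--0,11001-
  m51: 11001- ←essential
  m52: 1-0100,110--0,11010-
  m53: 11010- ←essential
  m54: -10110,110--0
  m56: 1-1000,11-000
Essential: -10110, 00110-, 01-001, 011-11, 1-0100, 1-1000, 100001, 101011, 11001-, 11010-

10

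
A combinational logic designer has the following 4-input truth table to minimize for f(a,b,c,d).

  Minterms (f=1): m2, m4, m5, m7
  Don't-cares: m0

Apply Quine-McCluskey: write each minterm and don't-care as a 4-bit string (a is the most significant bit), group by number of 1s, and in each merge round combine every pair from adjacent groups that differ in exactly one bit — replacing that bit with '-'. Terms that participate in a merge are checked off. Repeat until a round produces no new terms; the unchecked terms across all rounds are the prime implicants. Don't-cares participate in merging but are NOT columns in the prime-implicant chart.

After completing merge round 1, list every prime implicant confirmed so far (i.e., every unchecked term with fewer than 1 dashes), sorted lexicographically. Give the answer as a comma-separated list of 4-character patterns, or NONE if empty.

NONE

[col 0] 0000*, 0010*, 0100*, 0101*, 0111*
[col 1] 0-00, 00-0, 01-1, 010-
Prime implicants: 0-00, 00-0, 01-1, 010-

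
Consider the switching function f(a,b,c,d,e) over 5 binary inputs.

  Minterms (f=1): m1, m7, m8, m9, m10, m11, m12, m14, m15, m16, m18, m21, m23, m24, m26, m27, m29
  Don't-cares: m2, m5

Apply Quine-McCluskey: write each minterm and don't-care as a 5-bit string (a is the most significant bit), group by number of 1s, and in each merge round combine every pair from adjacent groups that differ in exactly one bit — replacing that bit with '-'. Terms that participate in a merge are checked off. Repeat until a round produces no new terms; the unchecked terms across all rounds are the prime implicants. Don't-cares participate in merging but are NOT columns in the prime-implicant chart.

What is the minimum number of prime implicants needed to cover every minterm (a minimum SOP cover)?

7

[col 0] 00001*, 00010*, 00101*, 00111*, 01000*, 01001*, 01010*, 01011*, 01100*, 01110*, 01111*, 10000*, 10010*, 10101*, 10111*, 11000*, 11010*, 11011*, 11101*
[col 1] -0010*, -0101*, -0111*, -1000*, -1010*, -1011*, 0-001, 0-010*, 0-111, 00-01, 001-1*, 01-00*, 01-10*, 01-11*, 010-0*, 010-1*, 0100-*, 0101-*, 011-0*, 0111-*, 1-000*, 1-010*, 1-101, 100-0*, 101-1*, 110-0*, 1101-*
[col 2] --010, -01-1, -10-0, -101-, 01--0, 01-1-, 010--, 1-0-0
Prime implicants: --010, -01-1, -10-0, -101-, 0-001, 0-111, 00-01, 01--0, 01-1-, 010--, 1-0-0, 1-101
PI chart (minterm → PIs covering it):
  1 | 0-001,00-01
  7 | -01-1,0-111
  8 | -10-0,01--0,010--
  9 | 0-001,010--
  10 | --010,-10-0,-101-,01--0,01-1-,010--
  11 | -101-,01-1-,010--
  12 | 01--0  (sole → essential)
  14 | 01--0,01-1-
  15 | 0-111,01-1-
  16 | 1-0-0  (sole → essential)
  18 | --010,1-0-0
  21 | -01-1,1-101
  23 | -01-1  (sole → essential)
  24 | -10-0,1-0-0
  26 | --010,-10-0,-101-,1-0-0
  27 | -101-  (sole → essential)
  29 | 1-101  (sole → essential)
Essential prime implicants: -01-1, -101-, 01--0, 1-0-0, 1-101
Petrick residual → 0-001, 0-111
Minimum SOP uses 7 PIs: b'ce + bc'd + a'c'd'e + a'cde + a'be' + ac'e' + acd'e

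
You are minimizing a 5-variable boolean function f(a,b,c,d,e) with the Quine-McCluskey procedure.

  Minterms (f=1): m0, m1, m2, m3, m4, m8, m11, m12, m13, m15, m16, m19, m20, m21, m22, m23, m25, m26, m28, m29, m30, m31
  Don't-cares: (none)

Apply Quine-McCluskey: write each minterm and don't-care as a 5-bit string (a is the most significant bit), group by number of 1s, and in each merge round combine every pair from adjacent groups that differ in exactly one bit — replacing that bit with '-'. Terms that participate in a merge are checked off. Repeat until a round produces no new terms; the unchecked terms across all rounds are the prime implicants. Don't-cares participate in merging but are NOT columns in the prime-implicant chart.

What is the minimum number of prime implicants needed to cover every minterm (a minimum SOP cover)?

Round 0: 00000✓ 00001✓ 00010✓ 00011✓ 00100✓ 01000✓ 01011✓ 01100✓ 01101✓ 01111✓ 10000✓ 10011✓ 10100✓ 10101✓ 10110✓ 10111✓ 11001✓ 11010✓ 11100✓ 11101✓ 11110✓ 11111✓
Round 1: -0000✓ -0011 -0100✓ -1100✓ -1101✓ -1111✓ 0-000✓ 0-011 0-100✓ 00-00✓ 000-0✓ 000-1✓ 0000-✓ 0001-✓ 01-00✓ 01-11 011-1✓ 0110-✓ 1-100✓ 1-101✓ 1-110✓ 1-111✓ 10-00✓ 10-11 101-0✓ 101-1✓ 1010-✓ 1011-✓ 11-01 11-10 111-0✓ 111-1✓ 1110-✓ 1111-✓
Round 2: --100 -0-00 -11-1 -110- 0--00 000-- 1-1-0✓ 1-1-1✓ 1-10-✓ 1-11-✓ 101--✓ 111--✓
Round 3: 1-1--
PIs = {--100, -0-00, -0011, -11-1, -110-, 0--00, 0-011, 000--, 01-11, 1-1--, 10-11, 11-01, 11-10}
Coverage chart:
  m0: -0-00,0--00,000--
  m1: 000-- ←essential
  m2: 000-- ←essential
  m3: -0011,0-011,000--
  m4: --100,-0-00,0--00
  m8: 0--00 ←essential
  m11: 0-011,01-11
  m12: --100,-110-,0--00
  m13: -11-1,-110-
  m15: -11-1,01-11
  m16: -0-00 ←essential
  m19: -0011,10-11
  m20: --100,-0-00,1-1--
  m21: 1-1-- ←essential
  m22: 1-1-- ←essential
  m23: 1-1--,10-11
  m25: 11-01 ←essential
  m26: 11-10 ←essential
  m28: --100,-110-,1-1--
  m29: -11-1,-110-,1-1--,11-01
  m30: 1-1--,11-10
  m31: -11-1,1-1--
Essential: -0-00, 0--00, 000--, 1-1--, 11-01, 11-10
Petrick residual → -0011, -11-1, 0-011
Min cover (9 terms): b'd'e' + b'c'de + bce + a'd'e' + a'c'de + a'b'c' + ac + abd'e + abde'

9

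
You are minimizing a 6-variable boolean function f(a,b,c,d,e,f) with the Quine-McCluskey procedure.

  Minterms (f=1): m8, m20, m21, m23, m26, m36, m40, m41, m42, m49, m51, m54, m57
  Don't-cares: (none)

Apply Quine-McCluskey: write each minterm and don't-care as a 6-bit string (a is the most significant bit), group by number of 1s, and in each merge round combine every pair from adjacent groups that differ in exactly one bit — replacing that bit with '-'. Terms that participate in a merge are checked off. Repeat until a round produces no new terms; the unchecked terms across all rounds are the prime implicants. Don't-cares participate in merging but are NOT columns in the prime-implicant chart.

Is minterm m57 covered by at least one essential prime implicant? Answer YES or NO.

size-2^0 implicants → 001000(✓)  010100(✓)  010101(✓)  010111(✓)  011010  100100  101000(✓)  101001(✓)  101010(✓)  110001(✓)  110011(✓)  110110  111001(✓)
size-2^1 implicants → -01000  0101-1  01010-  1-1001  1010-0  10100-  11-001  1100-1
Unchecked terms (primes): -01000, 0101-1, 01010-, 011010, 1-1001, 100100, 1010-0, 10100-, 11-001, 1100-1, 110110
Minterm coverage:
  m8 ⊆ -01000 [E]
  m20 ⊆ 01010- [E]
  m21 ⊆ 0101-1,01010-
  m23 ⊆ 0101-1 [E]
  m26 ⊆ 011010 [E]
  m36 ⊆ 100100 [E]
  m40 ⊆ -01000,1010-0,10100-
  m41 ⊆ 1-1001,10100-
  m42 ⊆ 1010-0 [E]
  m49 ⊆ 11-001,1100-1
  m51 ⊆ 1100-1 [E]
  m54 ⊆ 110110 [E]
  m57 ⊆ 1-1001,11-001
E = {-01000, 0101-1, 01010-, 011010, 100100, 1010-0, 1100-1, 110110}

NO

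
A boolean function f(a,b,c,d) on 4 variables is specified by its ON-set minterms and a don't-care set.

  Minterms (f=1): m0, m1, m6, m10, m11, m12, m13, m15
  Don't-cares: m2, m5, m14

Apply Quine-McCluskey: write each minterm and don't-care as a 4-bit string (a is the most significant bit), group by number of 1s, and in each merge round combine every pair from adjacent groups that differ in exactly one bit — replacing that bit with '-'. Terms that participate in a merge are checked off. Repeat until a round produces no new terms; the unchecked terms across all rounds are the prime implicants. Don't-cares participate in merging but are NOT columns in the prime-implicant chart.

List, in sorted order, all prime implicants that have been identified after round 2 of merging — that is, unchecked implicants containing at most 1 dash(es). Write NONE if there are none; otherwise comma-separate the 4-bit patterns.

[col 0] 0000*, 0001*, 0010*, 0101*, 0110*, 1010*, 1011*, 1100*, 1101*, 1110*, 1111*
[col 1] -010*, -101, -110*, 0-01, 0-10*, 00-0, 000-, 1-10*, 1-11*, 101-*, 11-0*, 11-1*, 110-*, 111-*
[col 2] --10, 1-1-, 11--
Prime implicants: --10, -101, 0-01, 00-0, 000-, 1-1-, 11--

-101, 0-01, 00-0, 000-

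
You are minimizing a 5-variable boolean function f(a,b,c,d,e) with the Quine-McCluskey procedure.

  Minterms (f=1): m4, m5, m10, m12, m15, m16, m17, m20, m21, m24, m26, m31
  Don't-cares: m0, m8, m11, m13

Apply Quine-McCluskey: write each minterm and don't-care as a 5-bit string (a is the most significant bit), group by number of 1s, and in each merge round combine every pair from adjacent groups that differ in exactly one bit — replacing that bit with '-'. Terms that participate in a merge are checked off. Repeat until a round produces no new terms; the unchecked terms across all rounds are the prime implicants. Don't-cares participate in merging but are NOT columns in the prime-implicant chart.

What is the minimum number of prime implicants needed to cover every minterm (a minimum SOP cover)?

[col 0] 00000*, 00100*, 00101*, 01000*, 01010*, 01011*, 01100*, 01101*, 01111*, 10000*, 10001*, 10100*, 10101*, 11000*, 11010*, 11111*
[col 1] -0000*, -0100*, -0101*, -1000*, -1010*, -1111, 0-000*, 0-100*, 0-101*, 00-00*, 0010-*, 01-00*, 01-11, 010-0*, 0101-, 011-1, 0110-*, 1-000*, 10-00*, 10-01*, 1000-*, 1010-*, 110-0*
[col 2] --000, -0-00, -010-, -10-0, 0--00, 0-10-, 10-0-
Prime implicants: --000, -0-00, -010-, -10-0, -1111, 0--00, 0-10-, 01-11, 0101-, 011-1, 10-0-
PI chart (minterm → PIs covering it):
  4 | -0-00,-010-,0--00,0-10-
  5 | -010-,0-10-
  10 | -10-0,0101-
  12 | 0--00,0-10-
  15 | -1111,01-11,011-1
  16 | --000,-0-00,10-0-
  17 | 10-0-  (sole → essential)
  20 | -0-00,-010-,10-0-
  21 | -010-,10-0-
  24 | --000,-10-0
  26 | -10-0  (sole → essential)
  31 | -1111  (sole → essential)
Essential prime implicants: -10-0, -1111, 10-0-
Petrick residual → 0-10-
Minimum SOP uses 4 PIs: bc'e' + bcde + a'cd' + ab'd'

4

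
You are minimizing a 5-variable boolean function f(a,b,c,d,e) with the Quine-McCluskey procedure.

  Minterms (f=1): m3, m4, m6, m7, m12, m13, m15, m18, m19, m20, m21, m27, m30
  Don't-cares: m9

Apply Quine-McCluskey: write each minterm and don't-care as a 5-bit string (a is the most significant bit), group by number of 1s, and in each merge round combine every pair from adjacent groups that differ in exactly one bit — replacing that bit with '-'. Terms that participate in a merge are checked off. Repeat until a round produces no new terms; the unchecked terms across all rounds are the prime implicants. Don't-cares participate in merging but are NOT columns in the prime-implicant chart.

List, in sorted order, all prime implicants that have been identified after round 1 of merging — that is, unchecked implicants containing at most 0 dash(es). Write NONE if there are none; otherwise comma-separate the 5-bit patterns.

[col 0] 00011*, 00100*, 00110*, 00111*, 01001*, 01100*, 01101*, 01111*, 10010*, 10011*, 10100*, 10101*, 11011*, 11110
[col 1] -0011, -0100, 0-100, 0-111, 00-11, 001-0, 0011-, 01-01, 011-1, 0110-, 1-011, 1001-, 1010-
Prime implicants: -0011, -0100, 0-100, 0-111, 00-11, 001-0, 0011-, 01-01, 011-1, 0110-, 1-011, 1001-, 1010-, 11110

11110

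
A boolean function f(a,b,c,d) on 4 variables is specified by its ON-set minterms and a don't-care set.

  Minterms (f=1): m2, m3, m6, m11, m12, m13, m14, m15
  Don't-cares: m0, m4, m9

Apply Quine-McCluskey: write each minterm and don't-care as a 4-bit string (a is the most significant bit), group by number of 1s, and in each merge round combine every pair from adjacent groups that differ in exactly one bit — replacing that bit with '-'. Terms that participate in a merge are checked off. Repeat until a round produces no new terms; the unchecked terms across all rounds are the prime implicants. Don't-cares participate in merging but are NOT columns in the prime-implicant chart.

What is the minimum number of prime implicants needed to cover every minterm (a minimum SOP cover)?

[col 0] 0000*, 0010*, 0011*, 0100*, 0110*, 1001*, 1011*, 1100*, 1101*, 1110*, 1111*
[col 1] -011, -100*, -110*, 0-00*, 0-10*, 00-0*, 001-, 01-0*, 1-01*, 1-11*, 10-1*, 11-0*, 11-1*, 110-*, 111-*
[col 2] -1-0, 0--0, 1--1, 11--
Prime implicants: -011, -1-0, 0--0, 001-, 1--1, 11--
PI chart (minterm → PIs covering it):
  2 | 0--0,001-
  3 | -011,001-
  6 | -1-0,0--0
  11 | -011,1--1
  12 | -1-0,11--
  13 | 1--1,11--
  14 | -1-0,11--
  15 | 1--1,11--
(no essential prime implicants)
Petrick residual → -011, 0--0, 11--
Minimum SOP uses 3 PIs: b'cd + a'd' + ab

3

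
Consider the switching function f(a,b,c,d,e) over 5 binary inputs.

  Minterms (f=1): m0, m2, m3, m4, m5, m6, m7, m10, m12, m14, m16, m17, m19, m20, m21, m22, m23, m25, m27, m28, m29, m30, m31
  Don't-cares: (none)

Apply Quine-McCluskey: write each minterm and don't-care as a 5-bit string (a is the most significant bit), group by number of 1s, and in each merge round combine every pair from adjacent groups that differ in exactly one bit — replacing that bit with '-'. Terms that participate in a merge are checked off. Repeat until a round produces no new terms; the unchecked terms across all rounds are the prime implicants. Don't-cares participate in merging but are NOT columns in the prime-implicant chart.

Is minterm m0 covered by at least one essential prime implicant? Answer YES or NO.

Round 0: 00000✓ 00010✓ 00011✓ 00100✓ 00101✓ 00110✓ 00111✓ 01010✓ 01100✓ 01110✓ 10000✓ 10001✓ 10011✓ 10100✓ 10101✓ 10110✓ 10111✓ 11001✓ 11011✓ 11100✓ 11101✓ 11110✓ 11111✓
Round 1: -0000✓ -0011✓ -0100✓ -0101✓ -0110✓ -0111✓ -1100✓ -1110✓ 0-010✓ 0-100✓ 0-110✓ 00-00✓ 00-10✓ 00-11✓ 000-0✓ 0001-✓ 001-0✓ 001-1✓ 0010-✓ 0011-✓ 01-10✓ 011-0✓ 1-001✓ 1-011✓ 1-100✓ 1-101✓ 1-110✓ 1-111✓ 10-00✓ 10-01✓ 10-11✓ 100-1✓ 1000-✓ 101-0✓ 101-1✓ 1010-✓ 1011-✓ 11-01✓ 11-11✓ 110-1✓ 111-0✓ 111-1✓ 1110-✓ 1111-✓
Round 2: --100✓ --110✓ -0-00 -0-11 -01-0✓ -01-1✓ -010-✓ -011-✓ -11-0✓ 0--10 0-1-0✓ 00--0 00-1- 001--✓ 1--01✓ 1--11✓ 1-0-1✓ 1-1-0✓ 1-1-1✓ 1-10-✓ 1-11-✓ 10--1✓ 10-0- 101--✓ 11--1✓ 111--✓
Round 3: --1-0 -01-- 1---1 1-1--
PIs = {--1-0, -0-00, -0-11, -01--, 0--10, 00--0, 00-1-, 1---1, 1-1--, 10-0-}
Coverage chart:
  m0: -0-00,00--0
  m2: 0--10,00--0,00-1-
  m3: -0-11,00-1-
  m4: --1-0,-0-00,-01--,00--0
  m5: -01-- ←essential
  m6: --1-0,-01--,0--10,00--0,00-1-
  m7: -0-11,-01--,00-1-
  m10: 0--10 ←essential
  m12: --1-0 ←essential
  m14: --1-0,0--10
  m16: -0-00,10-0-
  m17: 1---1,10-0-
  m19: -0-11,1---1
  m20: --1-0,-0-00,-01--,1-1--,10-0-
  m21: -01--,1---1,1-1--,10-0-
  m22: --1-0,-01--,1-1--
  m23: -0-11,-01--,1---1,1-1--
  m25: 1---1 ←essential
  m27: 1---1 ←essential
  m28: --1-0,1-1--
  m29: 1---1,1-1--
  m30: --1-0,1-1--
  m31: 1---1,1-1--
Essential: --1-0, -01--, 0--10, 1---1

NO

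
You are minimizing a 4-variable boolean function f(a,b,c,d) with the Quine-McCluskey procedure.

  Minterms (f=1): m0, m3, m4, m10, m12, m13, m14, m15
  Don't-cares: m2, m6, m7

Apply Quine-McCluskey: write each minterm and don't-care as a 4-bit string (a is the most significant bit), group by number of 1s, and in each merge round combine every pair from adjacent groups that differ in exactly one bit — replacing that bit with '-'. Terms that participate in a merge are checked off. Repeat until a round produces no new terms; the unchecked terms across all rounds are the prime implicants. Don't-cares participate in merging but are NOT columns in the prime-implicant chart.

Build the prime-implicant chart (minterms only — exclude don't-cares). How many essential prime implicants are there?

size-2^0 implicants → 0000(✓)  0010(✓)  0011(✓)  0100(✓)  0110(✓)  0111(✓)  1010(✓)  1100(✓)  1101(✓)  1110(✓)  1111(✓)
size-2^1 implicants → -010(✓)  -100(✓)  -110(✓)  -111(✓)  0-00(✓)  0-10(✓)  0-11(✓)  00-0(✓)  001-(✓)  01-0(✓)  011-(✓)  1-10(✓)  11-0(✓)  11-1(✓)  110-(✓)  111-(✓)
size-2^2 implicants → --10  -1-0  -11-  0--0  0-1-  11--
Unchecked terms (primes): --10, -1-0, -11-, 0--0, 0-1-, 11--
Minterm coverage:
  m0 ⊆ 0--0 [E]
  m3 ⊆ 0-1- [E]
  m4 ⊆ -1-0,0--0
  m10 ⊆ --10 [E]
  m12 ⊆ -1-0,11--
  m13 ⊆ 11-- [E]
  m14 ⊆ --10,-1-0,-11-,11--
  m15 ⊆ -11-,11--
E = {--10, 0--0, 0-1-, 11--}

4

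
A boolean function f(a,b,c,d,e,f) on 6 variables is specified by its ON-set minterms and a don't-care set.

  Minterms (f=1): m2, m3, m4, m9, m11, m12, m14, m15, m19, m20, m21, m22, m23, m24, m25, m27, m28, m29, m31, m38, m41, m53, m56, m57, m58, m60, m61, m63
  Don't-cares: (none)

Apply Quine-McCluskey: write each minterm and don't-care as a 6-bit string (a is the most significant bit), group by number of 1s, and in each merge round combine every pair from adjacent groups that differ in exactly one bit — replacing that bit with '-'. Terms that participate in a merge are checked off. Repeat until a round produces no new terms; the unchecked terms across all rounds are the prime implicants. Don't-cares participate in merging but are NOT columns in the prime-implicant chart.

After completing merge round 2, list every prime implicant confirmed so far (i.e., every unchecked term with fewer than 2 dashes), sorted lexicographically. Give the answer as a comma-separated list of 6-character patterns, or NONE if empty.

Round 0: 000010✓ 000011✓ 000100✓ 001001✓ 001011✓ 001100✓ 001110✓ 001111✓ 010011✓ 010100✓ 010101✓ 010110✓ 010111✓ 011000✓ 011001✓ 011011✓ 011100✓ 011101✓ 011111✓ 100110 101001✓ 110101✓ 111000✓ 111001✓ 111010✓ 111100✓ 111101✓ 111111✓
Round 1: -01001✓ -10101✓ -11000✓ -11001✓ -11100✓ -11101✓ -11111✓ 0-0011✓ 0-0100✓ 0-1001✓ 0-1011✓ 0-1100✓ 0-1111✓ 00-011✓ 00-100✓ 00001- 001-11✓ 0010-1✓ 0011-0 00111- 01-011✓ 01-100✓ 01-101✓ 01-111✓ 010-11✓ 0101-0✓ 0101-1✓ 01010-✓ 01011-✓ 011-00✓ 011-01✓ 011-11✓ 0110-1✓ 01100-✓ 0111-1✓ 01110-✓ 1-1001✓ 11-101✓ 111-00✓ 111-01✓ 1110-0 11100-✓ 1111-1✓ 11110-✓
Round 2: --1001 -1-101 -11-00✓ -11-01✓ -1100-✓ -111-1 -1110-✓ 0--011 0--100 0-1-11 0-10-1 01--11 01-1-1 01-10- 0101-- 011--1 011-0-✓ 111-0-✓
Round 3: -11-0-
PIs = {--1001, -1-101, -11-0-, -111-1, 0--011, 0--100, 0-1-11, 0-10-1, 00001-, 0011-0, 00111-, 01--11, 01-1-1, 01-10-, 0101--, 011--1, 100110, 1110-0}

00001-, 0011-0, 00111-, 100110, 1110-0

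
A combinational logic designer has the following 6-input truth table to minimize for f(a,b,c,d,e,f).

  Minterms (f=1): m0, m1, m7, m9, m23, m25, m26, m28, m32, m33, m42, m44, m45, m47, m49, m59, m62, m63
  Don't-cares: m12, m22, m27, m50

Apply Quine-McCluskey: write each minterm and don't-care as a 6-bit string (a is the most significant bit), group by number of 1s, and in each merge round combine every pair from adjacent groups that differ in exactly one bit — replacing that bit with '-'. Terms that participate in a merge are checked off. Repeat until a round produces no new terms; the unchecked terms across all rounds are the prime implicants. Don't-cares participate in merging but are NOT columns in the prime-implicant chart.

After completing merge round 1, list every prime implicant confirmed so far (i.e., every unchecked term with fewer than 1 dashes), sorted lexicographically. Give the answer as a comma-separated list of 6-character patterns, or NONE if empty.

[col 0] 000000*, 000001*, 000111*, 001001*, 001100*, 010110*, 010111*, 011001*, 011010*, 011011*, 011100*, 100000*, 100001*, 101010, 101100*, 101101*, 101111*, 110001*, 110010, 111011*, 111110*, 111111*
[col 1] -00000*, -00001*, -01100, -11011, 0-0111, 0-1001, 0-1100, 00-001, 00000-*, 01011-, 0110-1, 01101-, 1-0001, 1-1111, 10000-*, 1011-1, 10110-, 111-11, 11111-
[col 2] -0000-
Prime implicants: -0000-, -01100, -11011, 0-0111, 0-1001, 0-1100, 00-001, 01011-, 0110-1, 01101-, 1-0001, 1-1111, 101010, 1011-1, 10110-, 110010, 111-11, 11111-

101010, 110010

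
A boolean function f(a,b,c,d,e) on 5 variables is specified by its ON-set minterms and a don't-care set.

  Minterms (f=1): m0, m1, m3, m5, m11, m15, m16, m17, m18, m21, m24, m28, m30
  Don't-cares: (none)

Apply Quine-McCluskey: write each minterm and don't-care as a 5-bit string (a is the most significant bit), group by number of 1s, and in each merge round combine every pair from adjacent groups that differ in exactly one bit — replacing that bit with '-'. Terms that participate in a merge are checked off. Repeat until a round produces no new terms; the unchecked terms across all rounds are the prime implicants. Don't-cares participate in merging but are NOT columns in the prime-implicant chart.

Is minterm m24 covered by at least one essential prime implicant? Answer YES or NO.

Round 0: 00000✓ 00001✓ 00011✓ 00101✓ 01011✓ 01111✓ 10000✓ 10001✓ 10010✓ 10101✓ 11000✓ 11100✓ 11110✓
Round 1: -0000✓ -0001✓ -0101✓ 0-011 00-01✓ 000-1 0000-✓ 01-11 1-000 10-01✓ 100-0 1000-✓ 11-00 111-0
Round 2: -0-01 -000-
PIs = {-0-01, -000-, 0-011, 000-1, 01-11, 1-000, 100-0, 11-00, 111-0}
Coverage chart:
  m0: -000- ←essential
  m1: -0-01,-000-,000-1
  m3: 0-011,000-1
  m5: -0-01 ←essential
  m11: 0-011,01-11
  m15: 01-11 ←essential
  m16: -000-,1-000,100-0
  m17: -0-01,-000-
  m18: 100-0 ←essential
  m21: -0-01 ←essential
  m24: 1-000,11-00
  m28: 11-00,111-0
  m30: 111-0 ←essential
Essential: -0-01, -000-, 01-11, 100-0, 111-0

NO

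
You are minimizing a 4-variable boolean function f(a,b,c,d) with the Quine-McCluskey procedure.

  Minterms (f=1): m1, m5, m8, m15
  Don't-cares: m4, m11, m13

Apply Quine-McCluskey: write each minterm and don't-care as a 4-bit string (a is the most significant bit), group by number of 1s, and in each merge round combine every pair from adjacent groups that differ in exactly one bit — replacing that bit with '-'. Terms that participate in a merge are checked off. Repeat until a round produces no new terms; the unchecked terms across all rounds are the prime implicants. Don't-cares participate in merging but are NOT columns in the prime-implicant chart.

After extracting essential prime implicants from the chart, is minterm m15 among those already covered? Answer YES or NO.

[col 0] 0001*, 0100*, 0101*, 1000, 1011*, 1101*, 1111*
[col 1] -101, 0-01, 010-, 1-11, 11-1
Prime implicants: -101, 0-01, 010-, 1-11, 1000, 11-1
PI chart (minterm → PIs covering it):
  1 | 0-01  (sole → essential)
  5 | -101,0-01,010-
  8 | 1000  (sole → essential)
  15 | 1-11,11-1
Essential prime implicants: 0-01, 1000

NO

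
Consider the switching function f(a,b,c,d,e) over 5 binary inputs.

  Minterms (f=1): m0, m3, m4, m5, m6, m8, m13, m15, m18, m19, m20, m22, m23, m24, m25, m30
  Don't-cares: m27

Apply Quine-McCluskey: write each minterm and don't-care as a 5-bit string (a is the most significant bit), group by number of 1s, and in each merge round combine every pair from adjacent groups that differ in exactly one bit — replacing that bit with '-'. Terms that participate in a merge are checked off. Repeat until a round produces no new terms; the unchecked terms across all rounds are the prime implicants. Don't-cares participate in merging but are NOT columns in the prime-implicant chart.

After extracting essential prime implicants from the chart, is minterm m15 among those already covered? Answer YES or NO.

YES

[col 0] 00000*, 00011*, 00100*, 00101*, 00110*, 01000*, 01101*, 01111*, 10010*, 10011*, 10100*, 10110*, 10111*, 11000*, 11001*, 11011*, 11110*
[col 1] -0011, -0100*, -0110*, -1000, 0-000, 0-101, 00-00, 001-0*, 0010-, 011-1, 1-011, 1-110, 10-10*, 10-11*, 1001-*, 101-0*, 1011-*, 110-1, 1100-
[col 2] -01-0, 10-1-
Prime implicants: -0011, -01-0, -1000, 0-000, 0-101, 00-00, 0010-, 011-1, 1-011, 1-110, 10-1-, 110-1, 1100-
PI chart (minterm → PIs covering it):
  0 | 0-000,00-00
  3 | -0011  (sole → essential)
  4 | -01-0,00-00,0010-
  5 | 0-101,0010-
  6 | -01-0  (sole → essential)
  8 | -1000,0-000
  13 | 0-101,011-1
  15 | 011-1  (sole → essential)
  18 | 10-1-  (sole → essential)
  19 | -0011,1-011,10-1-
  20 | -01-0  (sole → essential)
  22 | -01-0,1-110,10-1-
  23 | 10-1-  (sole → essential)
  24 | -1000,1100-
  25 | 110-1,1100-
  30 | 1-110  (sole → essential)
Essential prime implicants: -0011, -01-0, 011-1, 1-110, 10-1-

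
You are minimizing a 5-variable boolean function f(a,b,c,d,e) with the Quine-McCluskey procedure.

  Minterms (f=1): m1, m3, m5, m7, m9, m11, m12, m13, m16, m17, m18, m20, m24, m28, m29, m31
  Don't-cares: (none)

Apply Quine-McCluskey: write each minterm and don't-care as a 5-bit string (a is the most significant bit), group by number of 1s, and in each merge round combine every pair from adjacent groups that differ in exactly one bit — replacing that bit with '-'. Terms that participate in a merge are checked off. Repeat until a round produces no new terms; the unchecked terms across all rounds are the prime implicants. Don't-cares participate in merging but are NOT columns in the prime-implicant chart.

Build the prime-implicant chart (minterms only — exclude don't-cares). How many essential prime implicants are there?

Round 0: 00001✓ 00011✓ 00101✓ 00111✓ 01001✓ 01011✓ 01100✓ 01101✓ 10000✓ 10001✓ 10010✓ 10100✓ 11000✓ 11100✓ 11101✓ 11111✓
Round 1: -0001 -1100✓ -1101✓ 0-001✓ 0-011✓ 0-101✓ 00-01✓ 00-11✓ 000-1✓ 001-1✓ 01-01✓ 010-1✓ 0110-✓ 1-000✓ 1-100✓ 10-00✓ 100-0 1000- 11-00✓ 111-1 1110-✓
Round 2: -110- 0--01 0-0-1 00--1 1--00
PIs = {-0001, -110-, 0--01, 0-0-1, 00--1, 1--00, 100-0, 1000-, 111-1}
Coverage chart:
  m1: -0001,0--01,0-0-1,00--1
  m3: 0-0-1,00--1
  m5: 0--01,00--1
  m7: 00--1 ←essential
  m9: 0--01,0-0-1
  m11: 0-0-1 ←essential
  m12: -110- ←essential
  m13: -110-,0--01
  m16: 1--00,100-0,1000-
  m17: -0001,1000-
  m18: 100-0 ←essential
  m20: 1--00 ←essential
  m24: 1--00 ←essential
  m28: -110-,1--00
  m29: -110-,111-1
  m31: 111-1 ←essential
Essential: -110-, 0-0-1, 00--1, 1--00, 100-0, 111-1

6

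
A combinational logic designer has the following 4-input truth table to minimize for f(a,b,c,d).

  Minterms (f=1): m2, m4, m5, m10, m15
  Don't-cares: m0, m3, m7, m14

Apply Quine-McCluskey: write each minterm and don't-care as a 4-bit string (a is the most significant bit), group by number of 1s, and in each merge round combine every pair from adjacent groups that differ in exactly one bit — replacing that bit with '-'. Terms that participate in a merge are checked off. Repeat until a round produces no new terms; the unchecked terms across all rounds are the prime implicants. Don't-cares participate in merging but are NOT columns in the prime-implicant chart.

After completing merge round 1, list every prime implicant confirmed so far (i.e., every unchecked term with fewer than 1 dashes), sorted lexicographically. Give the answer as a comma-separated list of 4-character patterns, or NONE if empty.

[col 0] 0000*, 0010*, 0011*, 0100*, 0101*, 0111*, 1010*, 1110*, 1111*
[col 1] -010, -111, 0-00, 0-11, 00-0, 001-, 01-1, 010-, 1-10, 111-
Prime implicants: -010, -111, 0-00, 0-11, 00-0, 001-, 01-1, 010-, 1-10, 111-

NONE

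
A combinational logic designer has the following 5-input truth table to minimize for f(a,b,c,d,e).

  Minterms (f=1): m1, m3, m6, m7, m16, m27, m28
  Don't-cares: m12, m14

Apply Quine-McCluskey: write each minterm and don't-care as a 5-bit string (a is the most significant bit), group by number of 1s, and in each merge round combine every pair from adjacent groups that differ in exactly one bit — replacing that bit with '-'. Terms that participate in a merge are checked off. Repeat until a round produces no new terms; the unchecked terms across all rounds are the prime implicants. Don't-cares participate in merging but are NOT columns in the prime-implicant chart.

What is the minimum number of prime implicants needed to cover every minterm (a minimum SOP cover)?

5

Round 0: 00001✓ 00011✓ 00110✓ 00111✓ 01100✓ 01110✓ 10000 11011 11100✓
Round 1: -1100 0-110 00-11 000-1 0011- 011-0
PIs = {-1100, 0-110, 00-11, 000-1, 0011-, 011-0, 10000, 11011}
Coverage chart:
  m1: 000-1 ←essential
  m3: 00-11,000-1
  m6: 0-110,0011-
  m7: 00-11,0011-
  m16: 10000 ←essential
  m27: 11011 ←essential
  m28: -1100 ←essential
Essential: -1100, 000-1, 10000, 11011
Petrick residual → 0011-
Min cover (5 terms): bcd'e' + a'b'c'e + a'b'cd + ab'c'd'e' + abc'de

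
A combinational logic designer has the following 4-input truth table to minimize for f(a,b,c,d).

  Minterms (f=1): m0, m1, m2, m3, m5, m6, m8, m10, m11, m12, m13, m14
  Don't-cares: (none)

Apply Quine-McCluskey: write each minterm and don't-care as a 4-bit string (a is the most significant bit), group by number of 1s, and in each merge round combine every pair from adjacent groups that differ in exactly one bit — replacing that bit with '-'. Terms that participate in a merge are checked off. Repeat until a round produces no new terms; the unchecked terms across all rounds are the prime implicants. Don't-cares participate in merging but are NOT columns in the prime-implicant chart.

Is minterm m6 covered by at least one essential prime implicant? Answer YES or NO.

YES

[col 0] 0000*, 0001*, 0010*, 0011*, 0101*, 0110*, 1000*, 1010*, 1011*, 1100*, 1101*, 1110*
[col 1] -000*, -010*, -011*, -101, -110*, 0-01, 0-10*, 00-0*, 00-1*, 000-*, 001-*, 1-00*, 1-10*, 10-0*, 101-*, 11-0*, 110-
[col 2] --10, -0-0, -01-, 00--, 1--0
Prime implicants: --10, -0-0, -01-, -101, 0-01, 00--, 1--0, 110-
PI chart (minterm → PIs covering it):
  0 | -0-0,00--
  1 | 0-01,00--
  2 | --10,-0-0,-01-,00--
  3 | -01-,00--
  5 | -101,0-01
  6 | --10  (sole → essential)
  8 | -0-0,1--0
  10 | --10,-0-0,-01-,1--0
  11 | -01-  (sole → essential)
  12 | 1--0,110-
  13 | -101,110-
  14 | --10,1--0
Essential prime implicants: --10, -01-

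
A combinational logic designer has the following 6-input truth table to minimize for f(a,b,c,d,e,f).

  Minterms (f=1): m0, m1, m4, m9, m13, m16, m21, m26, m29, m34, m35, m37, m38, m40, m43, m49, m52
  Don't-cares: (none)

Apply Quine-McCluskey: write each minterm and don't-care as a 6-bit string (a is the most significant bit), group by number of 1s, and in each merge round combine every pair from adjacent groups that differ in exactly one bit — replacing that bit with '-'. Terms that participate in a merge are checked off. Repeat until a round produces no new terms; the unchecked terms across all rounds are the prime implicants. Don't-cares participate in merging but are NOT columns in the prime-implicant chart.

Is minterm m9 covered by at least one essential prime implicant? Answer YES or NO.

NO

size-2^0 implicants → 000000(✓)  000001(✓)  000100(✓)  001001(✓)  001101(✓)  010000(✓)  010101(✓)  011010  011101(✓)  100010(✓)  100011(✓)  100101  100110(✓)  101000  101011(✓)  110001  110100
size-2^1 implicants → 0-0000  0-1101  00-001  000-00  00000-  001-01  01-101  10-011  100-10  10001-
Unchecked terms (primes): 0-0000, 0-1101, 00-001, 000-00, 00000-, 001-01, 01-101, 011010, 10-011, 100-10, 10001-, 100101, 101000, 110001, 110100
Minterm coverage:
  m0 ⊆ 0-0000,000-00,00000-
  m1 ⊆ 00-001,00000-
  m4 ⊆ 000-00 [E]
  m9 ⊆ 00-001,001-01
  m13 ⊆ 0-1101,001-01
  m16 ⊆ 0-0000 [E]
  m21 ⊆ 01-101 [E]
  m26 ⊆ 011010 [E]
  m29 ⊆ 0-1101,01-101
  m34 ⊆ 100-10,10001-
  m35 ⊆ 10-011,10001-
  m37 ⊆ 100101 [E]
  m38 ⊆ 100-10 [E]
  m40 ⊆ 101000 [E]
  m43 ⊆ 10-011 [E]
  m49 ⊆ 110001 [E]
  m52 ⊆ 110100 [E]
E = {0-0000, 000-00, 01-101, 011010, 10-011, 100-10, 100101, 101000, 110001, 110100}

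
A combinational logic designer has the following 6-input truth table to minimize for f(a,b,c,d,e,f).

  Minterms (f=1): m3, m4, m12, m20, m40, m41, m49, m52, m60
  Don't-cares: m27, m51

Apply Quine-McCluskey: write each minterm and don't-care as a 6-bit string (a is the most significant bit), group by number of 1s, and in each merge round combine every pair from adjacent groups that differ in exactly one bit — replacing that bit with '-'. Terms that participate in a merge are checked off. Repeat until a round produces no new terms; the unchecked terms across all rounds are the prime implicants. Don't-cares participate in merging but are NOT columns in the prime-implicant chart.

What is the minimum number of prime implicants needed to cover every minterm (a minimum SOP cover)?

[col 0] 000011, 000100*, 001100*, 010100*, 011011, 101000*, 101001*, 110001*, 110011*, 110100*, 111100*
[col 1] -10100, 0-0100, 00-100, 10100-, 11-100, 1100-1
Prime implicants: -10100, 0-0100, 00-100, 000011, 011011, 10100-, 11-100, 1100-1
PI chart (minterm → PIs covering it):
  3 | 000011  (sole → essential)
  4 | 0-0100,00-100
  12 | 00-100  (sole → essential)
  20 | -10100,0-0100
  40 | 10100-  (sole → essential)
  41 | 10100-  (sole → essential)
  49 | 1100-1  (sole → essential)
  52 | -10100,11-100
  60 | 11-100  (sole → essential)
Essential prime implicants: 00-100, 000011, 10100-, 11-100, 1100-1
Petrick residual → -10100
Minimum SOP uses 6 PIs: bc'de'f' + a'b'de'f' + a'b'c'd'ef + ab'cd'e' + abde'f' + abc'd'f

6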